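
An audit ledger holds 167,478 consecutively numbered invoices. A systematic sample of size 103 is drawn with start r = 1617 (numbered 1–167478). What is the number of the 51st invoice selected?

k = 167478/103 = 1626
51st selection = r + (51−1)·k = 1617 + 50×1626 = 1617 + 81300 = 82917

82917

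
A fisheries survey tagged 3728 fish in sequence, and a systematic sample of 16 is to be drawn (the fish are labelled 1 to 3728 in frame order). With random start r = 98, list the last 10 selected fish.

1496, 1729, 1962, 2195, 2428, 2661, 2894, 3127, 3360, 3593

k = N/n = 3728/16 = 233
7th selection = 98 + 6×233 = 1496
8th: 1496 + 233 = 1729
9th: 1729 + 233 = 1962
10th: 1962 + 233 = 2195
11th: 2195 + 233 = 2428
12th: 2428 + 233 = 2661
13th: 2661 + 233 = 2894
14th: 2894 + 233 = 3127
15th: 3127 + 233 = 3360
16th: 3360 + 233 = 3593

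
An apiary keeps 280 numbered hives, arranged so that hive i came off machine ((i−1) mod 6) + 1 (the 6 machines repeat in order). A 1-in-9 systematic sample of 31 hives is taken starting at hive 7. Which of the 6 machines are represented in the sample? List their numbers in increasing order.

Consecutive selections differ by k = 9, so their machine numbers differ by 9 mod 6 = 3.
gcd(9, 6) = 3, so the sample visits 6/3 = 2 distinct residues mod 6.
Start 7 is machine 1; the machines hit are 1, 4.

1, 4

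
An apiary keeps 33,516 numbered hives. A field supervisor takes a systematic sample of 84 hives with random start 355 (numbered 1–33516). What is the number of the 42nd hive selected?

16714

k = 33516/84 = 399
42nd selection = r + (42−1)·k = 355 + 41×399 = 355 + 16359 = 16714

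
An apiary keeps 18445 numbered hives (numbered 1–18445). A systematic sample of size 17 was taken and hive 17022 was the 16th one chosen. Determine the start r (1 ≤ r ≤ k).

k = 18445/17 = 1085
r = 17022 − (16−1)×1085 = 17022 − 16275 = 747

747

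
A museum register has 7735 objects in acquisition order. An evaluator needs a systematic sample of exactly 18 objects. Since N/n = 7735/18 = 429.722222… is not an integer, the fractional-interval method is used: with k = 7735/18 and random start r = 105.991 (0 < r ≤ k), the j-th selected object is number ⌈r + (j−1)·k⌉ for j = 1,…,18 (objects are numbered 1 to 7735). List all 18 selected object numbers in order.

j=1: r + 0k = 105.991 → ⌈·⌉ = 106
j=2: r + 1k = 535.713222… → ⌈·⌉ = 536
j=3: r + 2k = 965.435444… → ⌈·⌉ = 966
j=4: r + 3k = 1395.157666… → ⌈·⌉ = 1396
j=5: r + 4k = 1824.879888… → ⌈·⌉ = 1825
j=6: r + 5k = 2254.602111… → ⌈·⌉ = 2255
j=7: r + 6k = 2684.324333… → ⌈·⌉ = 2685
j=8: r + 7k = 3114.046555… → ⌈·⌉ = 3115
j=9: r + 8k = 3543.768777… → ⌈·⌉ = 3544
j=10: r + 9k = 3973.491 → ⌈·⌉ = 3974
j=11: r + 10k = 4403.213222… → ⌈·⌉ = 4404
j=12: r + 11k = 4832.935444… → ⌈·⌉ = 4833
j=13: r + 12k = 5262.657666… → ⌈·⌉ = 5263
j=14: r + 13k = 5692.379888… → ⌈·⌉ = 5693
j=15: r + 14k = 6122.102111… → ⌈·⌉ = 6123
j=16: r + 15k = 6551.824333… → ⌈·⌉ = 6552
j=17: r + 16k = 6981.546555… → ⌈·⌉ = 6982
j=18: r + 17k = 7411.268777… → ⌈·⌉ = 7412

106, 536, 966, 1396, 1825, 2255, 2685, 3115, 3544, 3974, 4404, 4833, 5263, 5693, 6123, 6552, 6982, 7412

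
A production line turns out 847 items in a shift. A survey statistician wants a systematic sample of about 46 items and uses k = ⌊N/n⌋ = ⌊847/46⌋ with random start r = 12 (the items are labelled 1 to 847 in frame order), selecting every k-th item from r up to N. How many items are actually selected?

47

k = ⌊847/46⌋ = 18
Achieved size = ⌊(847 − 12)/18⌋ + 1 = ⌊835/18⌋ + 1 = 46 + 1 = 47
(last selection: 12 + 46×18 = 840 ≤ 847; next would be 858 > 847)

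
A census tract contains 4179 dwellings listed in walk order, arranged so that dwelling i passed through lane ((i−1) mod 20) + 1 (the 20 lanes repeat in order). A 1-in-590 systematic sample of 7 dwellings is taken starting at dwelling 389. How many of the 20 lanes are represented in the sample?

2

Consecutive selections differ by k = 590, so their lane numbers differ by 590 mod 20 = 10.
gcd(590, 20) = 10, so the sample visits 20/10 = 2 distinct residues mod 20.
Start 389 is lane 9; the lanes hit are 9, 19.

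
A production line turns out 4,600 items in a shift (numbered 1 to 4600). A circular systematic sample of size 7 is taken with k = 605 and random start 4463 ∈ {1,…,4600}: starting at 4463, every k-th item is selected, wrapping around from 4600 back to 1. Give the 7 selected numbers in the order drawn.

Selection 1: 4463
Selection 2: 4463 + 605 = 5068 → 5068 − 4600 = 468
Selection 3: 468 + 605 = 1073
Selection 4: 1073 + 605 = 1678
Selection 5: 1678 + 605 = 2283
Selection 6: 2283 + 605 = 2888
Selection 7: 2888 + 605 = 3493

4463, 468, 1073, 1678, 2283, 2888, 3493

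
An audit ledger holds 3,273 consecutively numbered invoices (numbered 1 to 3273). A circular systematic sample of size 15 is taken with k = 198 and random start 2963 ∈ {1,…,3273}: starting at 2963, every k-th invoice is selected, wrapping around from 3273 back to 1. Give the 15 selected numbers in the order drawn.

Selection 1: 2963
Selection 2: 2963 + 198 = 3161
Selection 3: 3161 + 198 = 3359 → 3359 − 3273 = 86
Selection 4: 86 + 198 = 284
Selection 5: 284 + 198 = 482
Selection 6: 482 + 198 = 680
Selection 7: 680 + 198 = 878
Selection 8: 878 + 198 = 1076
Selection 9: 1076 + 198 = 1274
Selection 10: 1274 + 198 = 1472
Selection 11: 1472 + 198 = 1670
Selection 12: 1670 + 198 = 1868
Selection 13: 1868 + 198 = 2066
Selection 14: 2066 + 198 = 2264
Selection 15: 2264 + 198 = 2462

2963, 3161, 86, 284, 482, 680, 878, 1076, 1274, 1472, 1670, 1868, 2066, 2264, 2462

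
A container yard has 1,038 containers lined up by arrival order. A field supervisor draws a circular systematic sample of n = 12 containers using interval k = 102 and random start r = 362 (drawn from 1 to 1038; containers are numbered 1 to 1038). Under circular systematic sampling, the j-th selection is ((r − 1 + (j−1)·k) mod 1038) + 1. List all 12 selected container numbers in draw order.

362, 464, 566, 668, 770, 872, 974, 38, 140, 242, 344, 446

Selection 1: 362
Selection 2: 362 + 102 = 464
Selection 3: 464 + 102 = 566
Selection 4: 566 + 102 = 668
Selection 5: 668 + 102 = 770
Selection 6: 770 + 102 = 872
Selection 7: 872 + 102 = 974
Selection 8: 974 + 102 = 1076 → 1076 − 1038 = 38
Selection 9: 38 + 102 = 140
Selection 10: 140 + 102 = 242
Selection 11: 242 + 102 = 344
Selection 12: 344 + 102 = 446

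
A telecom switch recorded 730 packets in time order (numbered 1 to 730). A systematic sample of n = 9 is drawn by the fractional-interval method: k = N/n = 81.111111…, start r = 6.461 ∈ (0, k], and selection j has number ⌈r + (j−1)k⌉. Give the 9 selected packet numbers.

7, 88, 169, 250, 331, 413, 494, 575, 656

j=1: r + 0k = 6.461 → ⌈·⌉ = 7
j=2: r + 1k = 87.572111… → ⌈·⌉ = 88
j=3: r + 2k = 168.683222… → ⌈·⌉ = 169
j=4: r + 3k = 249.794333… → ⌈·⌉ = 250
j=5: r + 4k = 330.905444… → ⌈·⌉ = 331
j=6: r + 5k = 412.016555… → ⌈·⌉ = 413
j=7: r + 6k = 493.127666… → ⌈·⌉ = 494
j=8: r + 7k = 574.238777… → ⌈·⌉ = 575
j=9: r + 8k = 655.349888… → ⌈·⌉ = 656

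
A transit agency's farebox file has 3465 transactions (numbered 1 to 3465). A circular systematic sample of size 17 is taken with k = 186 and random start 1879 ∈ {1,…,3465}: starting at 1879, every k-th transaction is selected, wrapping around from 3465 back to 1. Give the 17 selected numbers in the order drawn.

Selection 1: 1879
Selection 2: 1879 + 186 = 2065
Selection 3: 2065 + 186 = 2251
Selection 4: 2251 + 186 = 2437
Selection 5: 2437 + 186 = 2623
Selection 6: 2623 + 186 = 2809
Selection 7: 2809 + 186 = 2995
Selection 8: 2995 + 186 = 3181
Selection 9: 3181 + 186 = 3367
Selection 10: 3367 + 186 = 3553 → 3553 − 3465 = 88
Selection 11: 88 + 186 = 274
Selection 12: 274 + 186 = 460
Selection 13: 460 + 186 = 646
Selection 14: 646 + 186 = 832
Selection 15: 832 + 186 = 1018
Selection 16: 1018 + 186 = 1204
Selection 17: 1204 + 186 = 1390

1879, 2065, 2251, 2437, 2623, 2809, 2995, 3181, 3367, 88, 274, 460, 646, 832, 1018, 1204, 1390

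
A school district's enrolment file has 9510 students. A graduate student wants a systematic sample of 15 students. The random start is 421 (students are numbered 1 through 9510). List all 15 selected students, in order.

421, 1055, 1689, 2323, 2957, 3591, 4225, 4859, 5493, 6127, 6761, 7395, 8029, 8663, 9297

k = N/n = 9510/15 = 634
student 1: 421
student 2: 421 + 634 = 1055
student 3: 1055 + 634 = 1689
student 4: 1689 + 634 = 2323
student 5: 2323 + 634 = 2957
student 6: 2957 + 634 = 3591
student 7: 3591 + 634 = 4225
student 8: 4225 + 634 = 4859
student 9: 4859 + 634 = 5493
student 10: 5493 + 634 = 6127
student 11: 6127 + 634 = 6761
student 12: 6761 + 634 = 7395
student 13: 7395 + 634 = 8029
student 14: 8029 + 634 = 8663
student 15: 8663 + 634 = 9297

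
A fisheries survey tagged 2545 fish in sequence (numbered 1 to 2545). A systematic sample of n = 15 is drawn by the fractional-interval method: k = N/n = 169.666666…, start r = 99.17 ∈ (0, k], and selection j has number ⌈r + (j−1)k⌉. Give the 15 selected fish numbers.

100, 269, 439, 609, 778, 948, 1118, 1287, 1457, 1627, 1796, 1966, 2136, 2305, 2475

j=1: r + 0k = 99.17 → ⌈·⌉ = 100
j=2: r + 1k = 268.836666… → ⌈·⌉ = 269
j=3: r + 2k = 438.503333… → ⌈·⌉ = 439
j=4: r + 3k = 608.17 → ⌈·⌉ = 609
j=5: r + 4k = 777.836666… → ⌈·⌉ = 778
j=6: r + 5k = 947.503333… → ⌈·⌉ = 948
j=7: r + 6k = 1117.17 → ⌈·⌉ = 1118
j=8: r + 7k = 1286.836666… → ⌈·⌉ = 1287
j=9: r + 8k = 1456.503333… → ⌈·⌉ = 1457
j=10: r + 9k = 1626.17 → ⌈·⌉ = 1627
j=11: r + 10k = 1795.836666… → ⌈·⌉ = 1796
j=12: r + 11k = 1965.503333… → ⌈·⌉ = 1966
j=13: r + 12k = 2135.17 → ⌈·⌉ = 2136
j=14: r + 13k = 2304.836666… → ⌈·⌉ = 2305
j=15: r + 14k = 2474.503333… → ⌈·⌉ = 2475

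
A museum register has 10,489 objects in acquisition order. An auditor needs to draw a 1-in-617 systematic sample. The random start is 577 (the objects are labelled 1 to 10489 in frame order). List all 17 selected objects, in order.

object 1: 577
object 2: 577 + 617 = 1194
object 3: 1194 + 617 = 1811
object 4: 1811 + 617 = 2428
object 5: 2428 + 617 = 3045
object 6: 3045 + 617 = 3662
object 7: 3662 + 617 = 4279
object 8: 4279 + 617 = 4896
object 9: 4896 + 617 = 5513
object 10: 5513 + 617 = 6130
object 11: 6130 + 617 = 6747
object 12: 6747 + 617 = 7364
object 13: 7364 + 617 = 7981
object 14: 7981 + 617 = 8598
object 15: 8598 + 617 = 9215
object 16: 9215 + 617 = 9832
object 17: 9832 + 617 = 10449

577, 1194, 1811, 2428, 3045, 3662, 4279, 4896, 5513, 6130, 6747, 7364, 7981, 8598, 9215, 9832, 10449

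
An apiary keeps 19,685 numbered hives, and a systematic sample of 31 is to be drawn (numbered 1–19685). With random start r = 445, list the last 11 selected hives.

k = N/n = 19685/31 = 635
21st selection = 445 + 20×635 = 13145
22nd: 13145 + 635 = 13780
23rd: 13780 + 635 = 14415
24th: 14415 + 635 = 15050
25th: 15050 + 635 = 15685
26th: 15685 + 635 = 16320
27th: 16320 + 635 = 16955
28th: 16955 + 635 = 17590
29th: 17590 + 635 = 18225
30th: 18225 + 635 = 18860
31st: 18860 + 635 = 19495

13145, 13780, 14415, 15050, 15685, 16320, 16955, 17590, 18225, 18860, 19495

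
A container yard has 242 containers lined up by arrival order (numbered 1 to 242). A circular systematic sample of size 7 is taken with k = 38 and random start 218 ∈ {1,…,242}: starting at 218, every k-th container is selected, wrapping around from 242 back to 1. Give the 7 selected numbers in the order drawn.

Selection 1: 218
Selection 2: 218 + 38 = 256 → 256 − 242 = 14
Selection 3: 14 + 38 = 52
Selection 4: 52 + 38 = 90
Selection 5: 90 + 38 = 128
Selection 6: 128 + 38 = 166
Selection 7: 166 + 38 = 204

218, 14, 52, 90, 128, 166, 204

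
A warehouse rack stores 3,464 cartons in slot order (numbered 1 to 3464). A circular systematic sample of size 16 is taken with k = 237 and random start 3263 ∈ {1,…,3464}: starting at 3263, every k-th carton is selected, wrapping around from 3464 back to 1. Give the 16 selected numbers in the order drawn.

3263, 36, 273, 510, 747, 984, 1221, 1458, 1695, 1932, 2169, 2406, 2643, 2880, 3117, 3354

Selection 1: 3263
Selection 2: 3263 + 237 = 3500 → 3500 − 3464 = 36
Selection 3: 36 + 237 = 273
Selection 4: 273 + 237 = 510
Selection 5: 510 + 237 = 747
Selection 6: 747 + 237 = 984
Selection 7: 984 + 237 = 1221
Selection 8: 1221 + 237 = 1458
Selection 9: 1458 + 237 = 1695
Selection 10: 1695 + 237 = 1932
Selection 11: 1932 + 237 = 2169
Selection 12: 2169 + 237 = 2406
Selection 13: 2406 + 237 = 2643
Selection 14: 2643 + 237 = 2880
Selection 15: 2880 + 237 = 3117
Selection 16: 3117 + 237 = 3354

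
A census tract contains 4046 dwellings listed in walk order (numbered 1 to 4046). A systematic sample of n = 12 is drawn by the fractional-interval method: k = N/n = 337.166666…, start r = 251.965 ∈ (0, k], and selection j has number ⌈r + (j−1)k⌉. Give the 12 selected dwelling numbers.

252, 590, 927, 1264, 1601, 1938, 2275, 2613, 2950, 3287, 3624, 3961

j=1: r + 0k = 251.965 → ⌈·⌉ = 252
j=2: r + 1k = 589.131666… → ⌈·⌉ = 590
j=3: r + 2k = 926.298333… → ⌈·⌉ = 927
j=4: r + 3k = 1263.465 → ⌈·⌉ = 1264
j=5: r + 4k = 1600.631666… → ⌈·⌉ = 1601
j=6: r + 5k = 1937.798333… → ⌈·⌉ = 1938
j=7: r + 6k = 2274.965 → ⌈·⌉ = 2275
j=8: r + 7k = 2612.131666… → ⌈·⌉ = 2613
j=9: r + 8k = 2949.298333… → ⌈·⌉ = 2950
j=10: r + 9k = 3286.465 → ⌈·⌉ = 3287
j=11: r + 10k = 3623.631666… → ⌈·⌉ = 3624
j=12: r + 11k = 3960.798333… → ⌈·⌉ = 3961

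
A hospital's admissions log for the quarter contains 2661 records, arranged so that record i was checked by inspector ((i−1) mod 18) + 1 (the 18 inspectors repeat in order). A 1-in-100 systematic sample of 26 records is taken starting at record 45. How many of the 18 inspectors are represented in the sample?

Consecutive selections differ by k = 100, so their inspector numbers differ by 100 mod 18 = 10.
gcd(100, 18) = 2, so the sample visits 18/2 = 9 distinct residues mod 18.
Start 45 is inspector 9; the inspectors hit are 1, 3, 5, 7, 9, 11, 13, 15, 17.

9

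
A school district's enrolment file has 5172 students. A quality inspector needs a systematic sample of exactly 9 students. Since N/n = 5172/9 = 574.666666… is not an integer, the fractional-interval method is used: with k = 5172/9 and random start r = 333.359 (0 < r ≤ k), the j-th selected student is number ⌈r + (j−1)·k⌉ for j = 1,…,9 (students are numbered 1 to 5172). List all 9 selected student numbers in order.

j=1: r + 0k = 333.359 → ⌈·⌉ = 334
j=2: r + 1k = 908.025666… → ⌈·⌉ = 909
j=3: r + 2k = 1482.692333… → ⌈·⌉ = 1483
j=4: r + 3k = 2057.359 → ⌈·⌉ = 2058
j=5: r + 4k = 2632.025666… → ⌈·⌉ = 2633
j=6: r + 5k = 3206.692333… → ⌈·⌉ = 3207
j=7: r + 6k = 3781.359 → ⌈·⌉ = 3782
j=8: r + 7k = 4356.025666… → ⌈·⌉ = 4357
j=9: r + 8k = 4930.692333… → ⌈·⌉ = 4931

334, 909, 1483, 2058, 2633, 3207, 3782, 4357, 4931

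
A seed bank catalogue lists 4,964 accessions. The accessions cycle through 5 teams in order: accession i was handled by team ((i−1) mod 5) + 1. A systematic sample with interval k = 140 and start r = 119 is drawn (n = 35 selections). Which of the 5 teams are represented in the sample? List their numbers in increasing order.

Consecutive selections differ by k = 140, so their team numbers differ by 140 mod 5 = 0.
gcd(140, 5) = 5, so the sample visits 5/5 = 1 distinct residues mod 5.
Start 119 is team 4; the teams hit are 4.

4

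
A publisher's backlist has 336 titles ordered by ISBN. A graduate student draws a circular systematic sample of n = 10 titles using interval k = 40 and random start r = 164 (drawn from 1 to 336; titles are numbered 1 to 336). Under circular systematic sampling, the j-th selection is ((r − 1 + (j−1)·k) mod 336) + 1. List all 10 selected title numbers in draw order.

164, 204, 244, 284, 324, 28, 68, 108, 148, 188

Selection 1: 164
Selection 2: 164 + 40 = 204
Selection 3: 204 + 40 = 244
Selection 4: 244 + 40 = 284
Selection 5: 284 + 40 = 324
Selection 6: 324 + 40 = 364 → 364 − 336 = 28
Selection 7: 28 + 40 = 68
Selection 8: 68 + 40 = 108
Selection 9: 108 + 40 = 148
Selection 10: 148 + 40 = 188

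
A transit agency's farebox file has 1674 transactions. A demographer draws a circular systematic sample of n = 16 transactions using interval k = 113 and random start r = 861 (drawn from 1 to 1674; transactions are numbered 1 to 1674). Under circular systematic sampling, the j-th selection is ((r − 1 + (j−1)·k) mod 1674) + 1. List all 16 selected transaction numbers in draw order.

Selection 1: 861
Selection 2: 861 + 113 = 974
Selection 3: 974 + 113 = 1087
Selection 4: 1087 + 113 = 1200
Selection 5: 1200 + 113 = 1313
Selection 6: 1313 + 113 = 1426
Selection 7: 1426 + 113 = 1539
Selection 8: 1539 + 113 = 1652
Selection 9: 1652 + 113 = 1765 → 1765 − 1674 = 91
Selection 10: 91 + 113 = 204
Selection 11: 204 + 113 = 317
Selection 12: 317 + 113 = 430
Selection 13: 430 + 113 = 543
Selection 14: 543 + 113 = 656
Selection 15: 656 + 113 = 769
Selection 16: 769 + 113 = 882

861, 974, 1087, 1200, 1313, 1426, 1539, 1652, 91, 204, 317, 430, 543, 656, 769, 882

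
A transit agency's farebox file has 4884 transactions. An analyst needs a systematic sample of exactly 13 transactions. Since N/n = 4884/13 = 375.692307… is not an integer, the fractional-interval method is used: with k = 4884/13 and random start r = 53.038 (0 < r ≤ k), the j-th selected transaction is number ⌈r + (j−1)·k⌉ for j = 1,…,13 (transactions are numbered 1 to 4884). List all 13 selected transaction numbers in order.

54, 429, 805, 1181, 1556, 1932, 2308, 2683, 3059, 3435, 3810, 4186, 4562

j=1: r + 0k = 53.038 → ⌈·⌉ = 54
j=2: r + 1k = 428.730307… → ⌈·⌉ = 429
j=3: r + 2k = 804.422615… → ⌈·⌉ = 805
j=4: r + 3k = 1180.114923… → ⌈·⌉ = 1181
j=5: r + 4k = 1555.807230… → ⌈·⌉ = 1556
j=6: r + 5k = 1931.499538… → ⌈·⌉ = 1932
j=7: r + 6k = 2307.191846… → ⌈·⌉ = 2308
j=8: r + 7k = 2682.884153… → ⌈·⌉ = 2683
j=9: r + 8k = 3058.576461… → ⌈·⌉ = 3059
j=10: r + 9k = 3434.268769… → ⌈·⌉ = 3435
j=11: r + 10k = 3809.961076… → ⌈·⌉ = 3810
j=12: r + 11k = 4185.653384… → ⌈·⌉ = 4186
j=13: r + 12k = 4561.345692… → ⌈·⌉ = 4562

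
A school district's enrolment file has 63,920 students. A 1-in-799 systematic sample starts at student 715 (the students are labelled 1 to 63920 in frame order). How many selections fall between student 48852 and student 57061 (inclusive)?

k = 799
First selection ≥ 48852: 715 + ⌈(48852−715)/799⌉·799 = 715 + 61×799 = 49454
Last selection ≤ 57061: 715 + ⌊(57061−715)/799⌋·799 = 715 + 70×799 = 56645
Count = 70 − 61 + 1 = 10

10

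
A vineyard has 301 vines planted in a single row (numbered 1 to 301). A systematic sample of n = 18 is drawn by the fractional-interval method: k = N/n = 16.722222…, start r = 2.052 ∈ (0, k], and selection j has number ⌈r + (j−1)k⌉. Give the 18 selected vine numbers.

j=1: r + 0k = 2.052 → ⌈·⌉ = 3
j=2: r + 1k = 18.774222… → ⌈·⌉ = 19
j=3: r + 2k = 35.496444… → ⌈·⌉ = 36
j=4: r + 3k = 52.218666… → ⌈·⌉ = 53
j=5: r + 4k = 68.940888… → ⌈·⌉ = 69
j=6: r + 5k = 85.663111… → ⌈·⌉ = 86
j=7: r + 6k = 102.385333… → ⌈·⌉ = 103
j=8: r + 7k = 119.107555… → ⌈·⌉ = 120
j=9: r + 8k = 135.829777… → ⌈·⌉ = 136
j=10: r + 9k = 152.552 → ⌈·⌉ = 153
j=11: r + 10k = 169.274222… → ⌈·⌉ = 170
j=12: r + 11k = 185.996444… → ⌈·⌉ = 186
j=13: r + 12k = 202.718666… → ⌈·⌉ = 203
j=14: r + 13k = 219.440888… → ⌈·⌉ = 220
j=15: r + 14k = 236.163111… → ⌈·⌉ = 237
j=16: r + 15k = 252.885333… → ⌈·⌉ = 253
j=17: r + 16k = 269.607555… → ⌈·⌉ = 270
j=18: r + 17k = 286.329777… → ⌈·⌉ = 287

3, 19, 36, 53, 69, 86, 103, 120, 136, 153, 170, 186, 203, 220, 237, 253, 270, 287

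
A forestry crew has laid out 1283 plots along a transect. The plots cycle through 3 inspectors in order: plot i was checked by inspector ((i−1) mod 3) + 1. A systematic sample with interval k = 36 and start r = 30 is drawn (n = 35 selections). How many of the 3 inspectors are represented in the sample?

1

Consecutive selections differ by k = 36, so their inspector numbers differ by 36 mod 3 = 0.
gcd(36, 3) = 3, so the sample visits 3/3 = 1 distinct residues mod 3.
Start 30 is inspector 3; the inspectors hit are 3.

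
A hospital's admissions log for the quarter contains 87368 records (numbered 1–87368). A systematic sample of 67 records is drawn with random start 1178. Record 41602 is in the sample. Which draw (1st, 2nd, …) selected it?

32

k = 87368/67 = 1304
position = (41602 − 1178)/1304 + 1 = 40424/1304 + 1 = 31 + 1 = 32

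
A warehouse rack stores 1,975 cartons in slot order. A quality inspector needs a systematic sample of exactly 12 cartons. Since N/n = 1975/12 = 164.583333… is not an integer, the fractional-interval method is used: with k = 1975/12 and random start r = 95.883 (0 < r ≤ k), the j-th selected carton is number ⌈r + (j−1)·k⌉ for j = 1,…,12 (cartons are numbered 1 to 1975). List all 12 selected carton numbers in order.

96, 261, 426, 590, 755, 919, 1084, 1248, 1413, 1578, 1742, 1907

j=1: r + 0k = 95.883 → ⌈·⌉ = 96
j=2: r + 1k = 260.466333… → ⌈·⌉ = 261
j=3: r + 2k = 425.049666… → ⌈·⌉ = 426
j=4: r + 3k = 589.633 → ⌈·⌉ = 590
j=5: r + 4k = 754.216333… → ⌈·⌉ = 755
j=6: r + 5k = 918.799666… → ⌈·⌉ = 919
j=7: r + 6k = 1083.383 → ⌈·⌉ = 1084
j=8: r + 7k = 1247.966333… → ⌈·⌉ = 1248
j=9: r + 8k = 1412.549666… → ⌈·⌉ = 1413
j=10: r + 9k = 1577.133 → ⌈·⌉ = 1578
j=11: r + 10k = 1741.716333… → ⌈·⌉ = 1742
j=12: r + 11k = 1906.299666… → ⌈·⌉ = 1907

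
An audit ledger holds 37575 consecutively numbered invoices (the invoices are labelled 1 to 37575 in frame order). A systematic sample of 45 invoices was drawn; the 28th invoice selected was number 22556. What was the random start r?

k = 37575/45 = 835
r = 22556 − (28−1)×835 = 22556 − 22545 = 11

11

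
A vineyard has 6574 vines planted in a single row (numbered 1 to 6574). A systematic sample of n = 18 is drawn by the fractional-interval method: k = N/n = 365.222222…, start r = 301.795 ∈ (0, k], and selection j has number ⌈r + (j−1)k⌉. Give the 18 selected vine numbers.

302, 668, 1033, 1398, 1763, 2128, 2494, 2859, 3224, 3589, 3955, 4320, 4685, 5050, 5415, 5781, 6146, 6511

j=1: r + 0k = 301.795 → ⌈·⌉ = 302
j=2: r + 1k = 667.017222… → ⌈·⌉ = 668
j=3: r + 2k = 1032.239444… → ⌈·⌉ = 1033
j=4: r + 3k = 1397.461666… → ⌈·⌉ = 1398
j=5: r + 4k = 1762.683888… → ⌈·⌉ = 1763
j=6: r + 5k = 2127.906111… → ⌈·⌉ = 2128
j=7: r + 6k = 2493.128333… → ⌈·⌉ = 2494
j=8: r + 7k = 2858.350555… → ⌈·⌉ = 2859
j=9: r + 8k = 3223.572777… → ⌈·⌉ = 3224
j=10: r + 9k = 3588.795 → ⌈·⌉ = 3589
j=11: r + 10k = 3954.017222… → ⌈·⌉ = 3955
j=12: r + 11k = 4319.239444… → ⌈·⌉ = 4320
j=13: r + 12k = 4684.461666… → ⌈·⌉ = 4685
j=14: r + 13k = 5049.683888… → ⌈·⌉ = 5050
j=15: r + 14k = 5414.906111… → ⌈·⌉ = 5415
j=16: r + 15k = 5780.128333… → ⌈·⌉ = 5781
j=17: r + 16k = 6145.350555… → ⌈·⌉ = 6146
j=18: r + 17k = 6510.572777… → ⌈·⌉ = 6511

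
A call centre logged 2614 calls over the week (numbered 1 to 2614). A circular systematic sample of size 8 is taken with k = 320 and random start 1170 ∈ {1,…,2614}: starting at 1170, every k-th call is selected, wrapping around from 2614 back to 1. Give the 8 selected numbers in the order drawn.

1170, 1490, 1810, 2130, 2450, 156, 476, 796

Selection 1: 1170
Selection 2: 1170 + 320 = 1490
Selection 3: 1490 + 320 = 1810
Selection 4: 1810 + 320 = 2130
Selection 5: 2130 + 320 = 2450
Selection 6: 2450 + 320 = 2770 → 2770 − 2614 = 156
Selection 7: 156 + 320 = 476
Selection 8: 476 + 320 = 796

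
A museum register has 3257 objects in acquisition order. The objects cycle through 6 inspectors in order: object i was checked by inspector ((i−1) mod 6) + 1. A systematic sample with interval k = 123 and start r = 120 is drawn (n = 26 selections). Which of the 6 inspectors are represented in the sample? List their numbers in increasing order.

Consecutive selections differ by k = 123, so their inspector numbers differ by 123 mod 6 = 3.
gcd(123, 6) = 3, so the sample visits 6/3 = 2 distinct residues mod 6.
Start 120 is inspector 6; the inspectors hit are 3, 6.

3, 6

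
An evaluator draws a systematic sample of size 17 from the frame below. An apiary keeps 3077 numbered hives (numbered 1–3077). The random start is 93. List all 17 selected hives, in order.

93, 274, 455, 636, 817, 998, 1179, 1360, 1541, 1722, 1903, 2084, 2265, 2446, 2627, 2808, 2989

k = N/n = 3077/17 = 181
hive 1: 93
hive 2: 93 + 181 = 274
hive 3: 274 + 181 = 455
hive 4: 455 + 181 = 636
hive 5: 636 + 181 = 817
hive 6: 817 + 181 = 998
hive 7: 998 + 181 = 1179
hive 8: 1179 + 181 = 1360
hive 9: 1360 + 181 = 1541
hive 10: 1541 + 181 = 1722
hive 11: 1722 + 181 = 1903
hive 12: 1903 + 181 = 2084
hive 13: 2084 + 181 = 2265
hive 14: 2265 + 181 = 2446
hive 15: 2446 + 181 = 2627
hive 16: 2627 + 181 = 2808
hive 17: 2808 + 181 = 2989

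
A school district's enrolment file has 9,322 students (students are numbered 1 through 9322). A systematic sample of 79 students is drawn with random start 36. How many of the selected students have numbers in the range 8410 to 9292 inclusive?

k = 9322/79 = 118
First selection ≥ 8410: 36 + ⌈(8410−36)/118⌉·118 = 36 + 71×118 = 8414
Last selection ≤ 9292: 36 + ⌊(9292−36)/118⌋·118 = 36 + 78×118 = 9240
Count = 78 − 71 + 1 = 8

8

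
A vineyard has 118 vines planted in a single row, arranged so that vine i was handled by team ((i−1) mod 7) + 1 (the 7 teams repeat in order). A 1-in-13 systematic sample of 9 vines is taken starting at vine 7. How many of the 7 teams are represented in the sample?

Consecutive selections differ by k = 13, so their team numbers differ by 13 mod 7 = 6.
gcd(13, 7) = 1, so the sample visits 7/1 = 7 distinct residues mod 7.
Start 7 is team 7; the teams hit are 1, 2, 3, 4, 5, 6, 7.

7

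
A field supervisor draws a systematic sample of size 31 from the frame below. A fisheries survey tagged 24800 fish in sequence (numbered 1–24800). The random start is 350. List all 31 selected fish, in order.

350, 1150, 1950, 2750, 3550, 4350, 5150, 5950, 6750, 7550, 8350, 9150, 9950, 10750, 11550, 12350, 13150, 13950, 14750, 15550, 16350, 17150, 17950, 18750, 19550, 20350, 21150, 21950, 22750, 23550, 24350

k = N/n = 24800/31 = 800
fish 1: 350
fish 2: 350 + 800 = 1150
fish 3: 1150 + 800 = 1950
fish 4: 1950 + 800 = 2750
fish 5: 2750 + 800 = 3550
fish 6: 3550 + 800 = 4350
fish 7: 4350 + 800 = 5150
fish 8: 5150 + 800 = 5950
fish 9: 5950 + 800 = 6750
fish 10: 6750 + 800 = 7550
fish 11: 7550 + 800 = 8350
fish 12: 8350 + 800 = 9150
fish 13: 9150 + 800 = 9950
fish 14: 9950 + 800 = 10750
fish 15: 10750 + 800 = 11550
fish 16: 11550 + 800 = 12350
fish 17: 12350 + 800 = 13150
fish 18: 13150 + 800 = 13950
fish 19: 13950 + 800 = 14750
fish 20: 14750 + 800 = 15550
fish 21: 15550 + 800 = 16350
fish 22: 16350 + 800 = 17150
fish 23: 17150 + 800 = 17950
fish 24: 17950 + 800 = 18750
fish 25: 18750 + 800 = 19550
fish 26: 19550 + 800 = 20350
fish 27: 20350 + 800 = 21150
fish 28: 21150 + 800 = 21950
fish 29: 21950 + 800 = 22750
fish 30: 22750 + 800 = 23550
fish 31: 23550 + 800 = 24350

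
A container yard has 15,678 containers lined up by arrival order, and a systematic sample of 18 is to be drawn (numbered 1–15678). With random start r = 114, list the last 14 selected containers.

3598, 4469, 5340, 6211, 7082, 7953, 8824, 9695, 10566, 11437, 12308, 13179, 14050, 14921

k = N/n = 15678/18 = 871
5th selection = 114 + 4×871 = 3598
6th: 3598 + 871 = 4469
7th: 4469 + 871 = 5340
8th: 5340 + 871 = 6211
9th: 6211 + 871 = 7082
10th: 7082 + 871 = 7953
11th: 7953 + 871 = 8824
12th: 8824 + 871 = 9695
13th: 9695 + 871 = 10566
14th: 10566 + 871 = 11437
15th: 11437 + 871 = 12308
16th: 12308 + 871 = 13179
17th: 13179 + 871 = 14050
18th: 14050 + 871 = 14921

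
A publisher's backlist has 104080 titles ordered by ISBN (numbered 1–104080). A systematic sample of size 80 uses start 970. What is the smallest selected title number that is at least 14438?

k = 104080/80 = 1301
Steps past start: ⌈(14438 − 970)/1301⌉ = ⌈13468/1301⌉ = 11
Selected title: 970 + 11×1301 = 15281

15281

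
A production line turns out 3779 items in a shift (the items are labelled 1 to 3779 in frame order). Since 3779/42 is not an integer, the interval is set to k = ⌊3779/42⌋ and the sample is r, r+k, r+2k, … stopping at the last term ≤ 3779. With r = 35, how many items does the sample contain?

k = ⌊3779/42⌋ = 89
Achieved size = ⌊(3779 − 35)/89⌋ + 1 = ⌊3744/89⌋ + 1 = 42 + 1 = 43
(last selection: 35 + 42×89 = 3773 ≤ 3779; next would be 3862 > 3779)

43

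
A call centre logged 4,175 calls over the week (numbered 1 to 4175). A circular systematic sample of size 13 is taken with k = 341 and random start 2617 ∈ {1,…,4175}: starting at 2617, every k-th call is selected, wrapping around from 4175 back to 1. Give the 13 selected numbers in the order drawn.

2617, 2958, 3299, 3640, 3981, 147, 488, 829, 1170, 1511, 1852, 2193, 2534

Selection 1: 2617
Selection 2: 2617 + 341 = 2958
Selection 3: 2958 + 341 = 3299
Selection 4: 3299 + 341 = 3640
Selection 5: 3640 + 341 = 3981
Selection 6: 3981 + 341 = 4322 → 4322 − 4175 = 147
Selection 7: 147 + 341 = 488
Selection 8: 488 + 341 = 829
Selection 9: 829 + 341 = 1170
Selection 10: 1170 + 341 = 1511
Selection 11: 1511 + 341 = 1852
Selection 12: 1852 + 341 = 2193
Selection 13: 2193 + 341 = 2534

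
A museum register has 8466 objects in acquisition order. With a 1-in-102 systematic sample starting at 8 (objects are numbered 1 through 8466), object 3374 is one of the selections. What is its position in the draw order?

34

k = 102
position = (3374 − 8)/102 + 1 = 3366/102 + 1 = 33 + 1 = 34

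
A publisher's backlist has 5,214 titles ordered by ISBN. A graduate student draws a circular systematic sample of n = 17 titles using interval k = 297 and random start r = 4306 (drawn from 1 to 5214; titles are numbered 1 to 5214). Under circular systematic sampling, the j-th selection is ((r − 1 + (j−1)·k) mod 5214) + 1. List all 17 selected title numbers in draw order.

Selection 1: 4306
Selection 2: 4306 + 297 = 4603
Selection 3: 4603 + 297 = 4900
Selection 4: 4900 + 297 = 5197
Selection 5: 5197 + 297 = 5494 → 5494 − 5214 = 280
Selection 6: 280 + 297 = 577
Selection 7: 577 + 297 = 874
Selection 8: 874 + 297 = 1171
Selection 9: 1171 + 297 = 1468
Selection 10: 1468 + 297 = 1765
Selection 11: 1765 + 297 = 2062
Selection 12: 2062 + 297 = 2359
Selection 13: 2359 + 297 = 2656
Selection 14: 2656 + 297 = 2953
Selection 15: 2953 + 297 = 3250
Selection 16: 3250 + 297 = 3547
Selection 17: 3547 + 297 = 3844

4306, 4603, 4900, 5197, 280, 577, 874, 1171, 1468, 1765, 2062, 2359, 2656, 2953, 3250, 3547, 3844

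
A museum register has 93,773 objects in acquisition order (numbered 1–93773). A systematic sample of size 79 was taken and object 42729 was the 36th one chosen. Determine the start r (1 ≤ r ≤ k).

1184

k = 93773/79 = 1187
r = 42729 − (36−1)×1187 = 42729 − 41545 = 1184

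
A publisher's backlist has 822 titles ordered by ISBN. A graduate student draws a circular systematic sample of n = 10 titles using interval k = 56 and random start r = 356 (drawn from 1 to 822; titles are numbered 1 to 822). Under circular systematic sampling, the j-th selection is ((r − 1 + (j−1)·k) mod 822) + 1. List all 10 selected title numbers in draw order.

356, 412, 468, 524, 580, 636, 692, 748, 804, 38

Selection 1: 356
Selection 2: 356 + 56 = 412
Selection 3: 412 + 56 = 468
Selection 4: 468 + 56 = 524
Selection 5: 524 + 56 = 580
Selection 6: 580 + 56 = 636
Selection 7: 636 + 56 = 692
Selection 8: 692 + 56 = 748
Selection 9: 748 + 56 = 804
Selection 10: 804 + 56 = 860 → 860 − 822 = 38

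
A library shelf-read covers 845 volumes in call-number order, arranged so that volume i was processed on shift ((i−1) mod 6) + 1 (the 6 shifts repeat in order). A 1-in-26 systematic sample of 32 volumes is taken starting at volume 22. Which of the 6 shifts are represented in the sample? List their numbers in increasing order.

2, 4, 6

Consecutive selections differ by k = 26, so their shift numbers differ by 26 mod 6 = 2.
gcd(26, 6) = 2, so the sample visits 6/2 = 3 distinct residues mod 6.
Start 22 is shift 4; the shifts hit are 2, 4, 6.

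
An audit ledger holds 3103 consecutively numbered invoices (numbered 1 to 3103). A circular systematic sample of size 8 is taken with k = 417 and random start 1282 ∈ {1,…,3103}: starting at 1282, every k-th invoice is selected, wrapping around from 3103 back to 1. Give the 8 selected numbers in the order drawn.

1282, 1699, 2116, 2533, 2950, 264, 681, 1098

Selection 1: 1282
Selection 2: 1282 + 417 = 1699
Selection 3: 1699 + 417 = 2116
Selection 4: 2116 + 417 = 2533
Selection 5: 2533 + 417 = 2950
Selection 6: 2950 + 417 = 3367 → 3367 − 3103 = 264
Selection 7: 264 + 417 = 681
Selection 8: 681 + 417 = 1098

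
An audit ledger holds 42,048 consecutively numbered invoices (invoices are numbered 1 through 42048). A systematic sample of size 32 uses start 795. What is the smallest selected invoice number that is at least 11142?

11307

k = 42048/32 = 1314
Steps past start: ⌈(11142 − 795)/1314⌉ = ⌈10347/1314⌉ = 8
Selected invoice: 795 + 8×1314 = 11307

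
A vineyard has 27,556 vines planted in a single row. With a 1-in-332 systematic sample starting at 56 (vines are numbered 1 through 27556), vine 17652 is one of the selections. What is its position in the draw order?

k = 332
position = (17652 − 56)/332 + 1 = 17596/332 + 1 = 53 + 1 = 54

54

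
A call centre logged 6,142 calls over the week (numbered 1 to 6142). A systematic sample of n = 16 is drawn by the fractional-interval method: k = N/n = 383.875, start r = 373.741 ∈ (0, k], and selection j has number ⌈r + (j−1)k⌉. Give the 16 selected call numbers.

374, 758, 1142, 1526, 1910, 2294, 2677, 3061, 3445, 3829, 4213, 4597, 4981, 5365, 5748, 6132

j=1: r + 0k = 373.741 → ⌈·⌉ = 374
j=2: r + 1k = 757.616 → ⌈·⌉ = 758
j=3: r + 2k = 1141.491 → ⌈·⌉ = 1142
j=4: r + 3k = 1525.366 → ⌈·⌉ = 1526
j=5: r + 4k = 1909.241 → ⌈·⌉ = 1910
j=6: r + 5k = 2293.116 → ⌈·⌉ = 2294
j=7: r + 6k = 2676.991 → ⌈·⌉ = 2677
j=8: r + 7k = 3060.866 → ⌈·⌉ = 3061
j=9: r + 8k = 3444.741 → ⌈·⌉ = 3445
j=10: r + 9k = 3828.616 → ⌈·⌉ = 3829
j=11: r + 10k = 4212.491 → ⌈·⌉ = 4213
j=12: r + 11k = 4596.366 → ⌈·⌉ = 4597
j=13: r + 12k = 4980.241 → ⌈·⌉ = 4981
j=14: r + 13k = 5364.116 → ⌈·⌉ = 5365
j=15: r + 14k = 5747.991 → ⌈·⌉ = 5748
j=16: r + 15k = 6131.866 → ⌈·⌉ = 6132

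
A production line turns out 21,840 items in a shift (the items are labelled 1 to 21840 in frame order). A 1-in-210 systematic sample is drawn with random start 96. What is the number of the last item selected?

k = 210
104th selection = r + (104−1)·k = 96 + 103×210 = 96 + 21630 = 21726

21726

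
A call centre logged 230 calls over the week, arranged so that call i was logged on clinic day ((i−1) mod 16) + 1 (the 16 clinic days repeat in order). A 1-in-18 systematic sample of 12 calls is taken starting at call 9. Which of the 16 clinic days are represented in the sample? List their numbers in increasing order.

1, 3, 5, 7, 9, 11, 13, 15

Consecutive selections differ by k = 18, so their clinic day numbers differ by 18 mod 16 = 2.
gcd(18, 16) = 2, so the sample visits 16/2 = 8 distinct residues mod 16.
Start 9 is clinic day 9; the clinic days hit are 1, 3, 5, 7, 9, 11, 13, 15.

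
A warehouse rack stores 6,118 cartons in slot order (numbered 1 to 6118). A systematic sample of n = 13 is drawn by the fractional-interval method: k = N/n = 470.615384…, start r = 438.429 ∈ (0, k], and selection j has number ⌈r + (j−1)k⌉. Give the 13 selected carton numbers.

439, 910, 1380, 1851, 2321, 2792, 3263, 3733, 4204, 4674, 5145, 5616, 6086

j=1: r + 0k = 438.429 → ⌈·⌉ = 439
j=2: r + 1k = 909.044384… → ⌈·⌉ = 910
j=3: r + 2k = 1379.659769… → ⌈·⌉ = 1380
j=4: r + 3k = 1850.275153… → ⌈·⌉ = 1851
j=5: r + 4k = 2320.890538… → ⌈·⌉ = 2321
j=6: r + 5k = 2791.505923… → ⌈·⌉ = 2792
j=7: r + 6k = 3262.121307… → ⌈·⌉ = 3263
j=8: r + 7k = 3732.736692… → ⌈·⌉ = 3733
j=9: r + 8k = 4203.352076… → ⌈·⌉ = 4204
j=10: r + 9k = 4673.967461… → ⌈·⌉ = 4674
j=11: r + 10k = 5144.582846… → ⌈·⌉ = 5145
j=12: r + 11k = 5615.198230… → ⌈·⌉ = 5616
j=13: r + 12k = 6085.813615… → ⌈·⌉ = 6086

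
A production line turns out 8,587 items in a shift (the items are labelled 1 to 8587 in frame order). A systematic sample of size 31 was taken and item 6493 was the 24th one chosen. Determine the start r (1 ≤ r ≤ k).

k = 8587/31 = 277
r = 6493 − (24−1)×277 = 6493 − 6371 = 122

122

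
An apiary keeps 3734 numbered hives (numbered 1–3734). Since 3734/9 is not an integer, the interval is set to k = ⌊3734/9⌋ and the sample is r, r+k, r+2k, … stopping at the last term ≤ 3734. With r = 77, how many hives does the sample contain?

k = ⌊3734/9⌋ = 414
Achieved size = ⌊(3734 − 77)/414⌋ + 1 = ⌊3657/414⌋ + 1 = 8 + 1 = 9
(last selection: 77 + 8×414 = 3389 ≤ 3734; next would be 3803 > 3734)

9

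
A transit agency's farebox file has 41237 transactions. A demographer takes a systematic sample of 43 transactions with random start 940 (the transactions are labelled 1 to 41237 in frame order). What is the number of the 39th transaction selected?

37382

k = 41237/43 = 959
39th selection = r + (39−1)·k = 940 + 38×959 = 940 + 36442 = 37382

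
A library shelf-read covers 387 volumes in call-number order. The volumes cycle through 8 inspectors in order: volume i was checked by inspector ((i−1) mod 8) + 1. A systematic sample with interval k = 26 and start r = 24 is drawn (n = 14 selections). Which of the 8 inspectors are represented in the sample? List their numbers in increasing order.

2, 4, 6, 8

Consecutive selections differ by k = 26, so their inspector numbers differ by 26 mod 8 = 2.
gcd(26, 8) = 2, so the sample visits 8/2 = 4 distinct residues mod 8.
Start 24 is inspector 8; the inspectors hit are 2, 4, 6, 8.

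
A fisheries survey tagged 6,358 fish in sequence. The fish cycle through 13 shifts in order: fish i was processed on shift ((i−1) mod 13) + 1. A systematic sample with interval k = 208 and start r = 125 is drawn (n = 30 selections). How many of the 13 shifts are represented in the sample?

1

Consecutive selections differ by k = 208, so their shift numbers differ by 208 mod 13 = 0.
gcd(208, 13) = 13, so the sample visits 13/13 = 1 distinct residues mod 13.
Start 125 is shift 8; the shifts hit are 8.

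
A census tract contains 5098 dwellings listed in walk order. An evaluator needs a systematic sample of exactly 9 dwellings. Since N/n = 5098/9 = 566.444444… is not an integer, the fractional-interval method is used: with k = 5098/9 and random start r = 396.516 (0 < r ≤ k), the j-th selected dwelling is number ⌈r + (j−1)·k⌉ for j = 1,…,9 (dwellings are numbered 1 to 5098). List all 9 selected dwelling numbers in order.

j=1: r + 0k = 396.516 → ⌈·⌉ = 397
j=2: r + 1k = 962.960444… → ⌈·⌉ = 963
j=3: r + 2k = 1529.404888… → ⌈·⌉ = 1530
j=4: r + 3k = 2095.849333… → ⌈·⌉ = 2096
j=5: r + 4k = 2662.293777… → ⌈·⌉ = 2663
j=6: r + 5k = 3228.738222… → ⌈·⌉ = 3229
j=7: r + 6k = 3795.182666… → ⌈·⌉ = 3796
j=8: r + 7k = 4361.627111… → ⌈·⌉ = 4362
j=9: r + 8k = 4928.071555… → ⌈·⌉ = 4929

397, 963, 1530, 2096, 2663, 3229, 3796, 4362, 4929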